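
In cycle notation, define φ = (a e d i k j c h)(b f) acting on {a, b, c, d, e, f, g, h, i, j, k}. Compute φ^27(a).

i

a lies in the 8-cycle (a e d i k j c h).
On an 8-cycle, φ^8 is the identity, so φ^27 = φ^3 there (27 ≡ 3 mod 8).
Advancing 3 steps from a: a → e → d → i.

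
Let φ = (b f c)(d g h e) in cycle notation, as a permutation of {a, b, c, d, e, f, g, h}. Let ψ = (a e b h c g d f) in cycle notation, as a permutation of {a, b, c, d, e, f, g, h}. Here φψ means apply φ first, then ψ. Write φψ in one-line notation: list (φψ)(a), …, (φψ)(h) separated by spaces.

(φψ)(x) = ψ(φ(x)). Computing each image: ψ(φ(a)) = ψ(a) = e, ψ(φ(b)) = ψ(f) = a, ψ(φ(c)) = ψ(b) = h, ψ(φ(d)) = ψ(g) = d, ψ(φ(e)) = ψ(d) = f, ψ(φ(f)) = ψ(c) = g, ψ(φ(g)) = ψ(h) = c, ψ(φ(h)) = ψ(e) = b.
Hence φψ = [e a h d f g c b].

e a h d f g c b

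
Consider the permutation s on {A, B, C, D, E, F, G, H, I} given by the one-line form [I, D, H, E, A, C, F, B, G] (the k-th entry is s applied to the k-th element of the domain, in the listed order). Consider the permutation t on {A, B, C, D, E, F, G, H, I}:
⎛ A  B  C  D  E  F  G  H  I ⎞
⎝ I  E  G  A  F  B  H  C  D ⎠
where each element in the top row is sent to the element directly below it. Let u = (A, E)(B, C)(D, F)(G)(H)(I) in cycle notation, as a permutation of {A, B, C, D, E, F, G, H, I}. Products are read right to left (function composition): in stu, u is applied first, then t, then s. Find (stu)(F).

Apply the permutations in order: u(F) = D, then t(D) = A, then s(A) = I. So (stu)(F) = I.

I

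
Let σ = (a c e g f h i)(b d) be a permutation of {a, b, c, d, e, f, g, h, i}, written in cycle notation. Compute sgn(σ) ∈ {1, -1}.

-1

The cycle lengths are 7, 2.
A cycle is odd iff its length is even; σ has 1 even-length cycle, so sgn(σ) = (−1)^1 and σ is odd.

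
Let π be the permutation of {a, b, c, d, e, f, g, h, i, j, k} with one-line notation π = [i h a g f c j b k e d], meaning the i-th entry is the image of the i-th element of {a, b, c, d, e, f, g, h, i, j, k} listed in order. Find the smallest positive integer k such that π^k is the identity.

18

Writing π as disjoint cycles, the cycle lengths are 9, 2.
Since disjoint cycles commute, ord(π) = lcm(9, 2) = 18.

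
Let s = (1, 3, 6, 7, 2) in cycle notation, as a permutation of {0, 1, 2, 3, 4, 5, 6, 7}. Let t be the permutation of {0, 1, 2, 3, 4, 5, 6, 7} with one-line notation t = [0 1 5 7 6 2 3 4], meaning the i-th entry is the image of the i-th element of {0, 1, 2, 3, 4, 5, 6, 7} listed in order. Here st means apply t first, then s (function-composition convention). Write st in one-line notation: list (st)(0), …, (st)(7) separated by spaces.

0 3 5 2 7 1 6 4

Chase each element through t then s: 0 → 0 → 0; 1 → 1 → 3; 2 → 5 → 5; 3 → 7 → 2; 4 → 6 → 7; 5 → 2 → 1; 6 → 3 → 6; 7 → 4 → 4.
So st in one-line form is 0 3 5 2 7 1 6 4.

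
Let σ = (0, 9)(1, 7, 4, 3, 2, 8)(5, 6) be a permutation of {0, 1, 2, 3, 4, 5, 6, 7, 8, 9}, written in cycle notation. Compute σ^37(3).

3 lies in the 6-cycle (1, 7, 4, 3, 2, 8).
On a 6-cycle, σ^6 is the identity, so σ^37 = σ^1 there (37 ≡ 1 mod 6).
Advancing 1 step from 3: 3 → 2.

2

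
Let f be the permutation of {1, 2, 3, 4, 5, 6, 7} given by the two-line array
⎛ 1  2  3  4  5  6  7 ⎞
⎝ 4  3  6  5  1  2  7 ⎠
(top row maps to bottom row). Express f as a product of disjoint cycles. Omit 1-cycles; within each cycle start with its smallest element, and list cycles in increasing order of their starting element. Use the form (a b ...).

(1 4 5)(2 3 6)

Start at 1 and follow images: 1 → 4 → 5 → 1, giving the cycle (1 4 5).
Repeating from the next unused element and collecting all non-trivial cycles gives (1 4 5)(2 3 6).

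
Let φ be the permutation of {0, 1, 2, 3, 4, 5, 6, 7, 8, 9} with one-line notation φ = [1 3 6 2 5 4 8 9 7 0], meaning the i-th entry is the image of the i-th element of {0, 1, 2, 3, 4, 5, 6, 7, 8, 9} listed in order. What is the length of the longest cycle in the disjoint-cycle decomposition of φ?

8

Decomposing into disjoint cycles gives (0 1 3 2 6 8 7 9)(4 5); the longest has length 8.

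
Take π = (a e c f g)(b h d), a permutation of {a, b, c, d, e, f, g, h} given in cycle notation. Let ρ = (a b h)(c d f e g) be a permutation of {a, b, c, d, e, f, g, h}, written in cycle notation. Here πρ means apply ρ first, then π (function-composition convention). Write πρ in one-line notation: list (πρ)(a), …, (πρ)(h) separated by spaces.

h d b g a c f e

For each element, apply ρ then π: a → b → h; b → h → d; c → d → b; d → f → g; e → g → a; f → e → c; g → c → f; h → a → e.
Collecting the images, πρ = [h d b g a c f e].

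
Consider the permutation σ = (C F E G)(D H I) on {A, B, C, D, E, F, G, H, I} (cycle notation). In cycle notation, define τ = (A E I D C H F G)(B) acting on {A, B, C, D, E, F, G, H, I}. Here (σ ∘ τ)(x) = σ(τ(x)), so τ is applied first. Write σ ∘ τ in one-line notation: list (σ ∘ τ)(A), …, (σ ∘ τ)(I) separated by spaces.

G B I F D C A E H

For each element, apply τ then σ: A → E → G; B → B → B; C → H → I; D → C → F; E → I → D; F → G → C; G → A → A; H → F → E; I → D → H.
Collecting the images, σ ∘ τ = [G B I F D C A E H].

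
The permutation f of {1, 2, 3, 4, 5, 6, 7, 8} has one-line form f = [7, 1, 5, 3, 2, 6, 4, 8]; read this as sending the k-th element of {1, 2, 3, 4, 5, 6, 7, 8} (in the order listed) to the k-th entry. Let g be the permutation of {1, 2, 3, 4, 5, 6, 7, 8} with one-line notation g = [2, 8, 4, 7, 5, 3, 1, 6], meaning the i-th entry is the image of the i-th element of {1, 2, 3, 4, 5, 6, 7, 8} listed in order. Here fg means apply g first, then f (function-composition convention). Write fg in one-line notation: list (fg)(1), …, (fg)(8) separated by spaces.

(fg)(x) = f(g(x)). Computing each image: f(g(1)) = f(2) = 1, f(g(2)) = f(8) = 8, f(g(3)) = f(4) = 3, f(g(4)) = f(7) = 4, f(g(5)) = f(5) = 2, f(g(6)) = f(3) = 5, f(g(7)) = f(1) = 7, f(g(8)) = f(6) = 6.
Hence fg = [1 8 3 4 2 5 7 6].

1 8 3 4 2 5 7 6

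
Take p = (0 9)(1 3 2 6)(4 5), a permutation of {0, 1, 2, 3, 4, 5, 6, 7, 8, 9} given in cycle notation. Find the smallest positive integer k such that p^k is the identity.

4

The cycle type of p is (4, 2, 2, 1, 1).
The order of p is the least common multiple of its cycle lengths: lcm(4, 2, 2) = 4.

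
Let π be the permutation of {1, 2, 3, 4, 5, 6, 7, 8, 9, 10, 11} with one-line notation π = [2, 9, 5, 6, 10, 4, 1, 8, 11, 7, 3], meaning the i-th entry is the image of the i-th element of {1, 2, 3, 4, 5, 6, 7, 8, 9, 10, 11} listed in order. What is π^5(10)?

Tracing 10 → 7 → … returns to 10 after 8 steps, so 10 lies in an 8-cycle (1, 2, 9, 11, 3, 5, 10, 7).
Advancing 5 steps from 10: 10 → 7 → 1 → 2 → 9 → 11.

11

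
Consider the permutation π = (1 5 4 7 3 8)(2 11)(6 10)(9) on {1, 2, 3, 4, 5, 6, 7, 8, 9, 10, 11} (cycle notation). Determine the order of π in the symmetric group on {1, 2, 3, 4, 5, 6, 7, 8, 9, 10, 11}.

6

The disjoint cycles have lengths 6, 2, 2, 1.
The order is lcm(6, 2, 2) = 6.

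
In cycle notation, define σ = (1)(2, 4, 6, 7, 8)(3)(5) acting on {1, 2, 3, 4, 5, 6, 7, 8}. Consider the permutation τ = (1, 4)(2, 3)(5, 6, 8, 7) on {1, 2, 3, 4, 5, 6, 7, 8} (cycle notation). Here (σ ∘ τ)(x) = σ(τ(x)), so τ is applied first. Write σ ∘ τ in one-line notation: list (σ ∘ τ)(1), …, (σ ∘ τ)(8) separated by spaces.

6 3 4 1 7 2 5 8

Chase each element through τ then σ: 1 → 4 → 6; 2 → 3 → 3; 3 → 2 → 4; 4 → 1 → 1; 5 → 6 → 7; 6 → 8 → 2; 7 → 5 → 5; 8 → 7 → 8.
So σ ∘ τ in one-line form is 6 3 4 1 7 2 5 8.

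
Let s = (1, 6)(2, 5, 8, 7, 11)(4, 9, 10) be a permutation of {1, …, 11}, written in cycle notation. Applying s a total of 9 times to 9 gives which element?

9

9 lies in the 3-cycle (4, 9, 10).
Since the cycle has length 3, s^9 acts on it the same as s^0 (9 mod 3 = 0).
So s^9(9) = 9.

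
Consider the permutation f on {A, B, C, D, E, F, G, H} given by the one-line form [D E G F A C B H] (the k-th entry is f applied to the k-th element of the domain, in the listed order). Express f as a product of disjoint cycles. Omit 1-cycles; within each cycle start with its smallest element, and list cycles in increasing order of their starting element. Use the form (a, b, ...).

(A, D, F, C, G, B, E)

Iterating f from A gives A → D → F → C → G → B → E → A; that is the 7-cycle (A, D, F, C, G, B, E).
Repeating from the next unused element and collecting all non-trivial cycles gives (A, D, F, C, G, B, E).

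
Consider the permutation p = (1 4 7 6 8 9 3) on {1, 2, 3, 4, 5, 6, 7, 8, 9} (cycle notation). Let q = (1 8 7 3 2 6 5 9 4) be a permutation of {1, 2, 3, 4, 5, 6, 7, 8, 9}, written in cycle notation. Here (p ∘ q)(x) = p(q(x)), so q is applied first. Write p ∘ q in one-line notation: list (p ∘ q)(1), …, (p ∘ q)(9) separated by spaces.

9 8 2 4 3 5 1 6 7

(p ∘ q)(x) = p(q(x)). Computing each image: p(q(1)) = p(8) = 9, p(q(2)) = p(6) = 8, p(q(3)) = p(2) = 2, p(q(4)) = p(1) = 4, p(q(5)) = p(9) = 3, p(q(6)) = p(5) = 5, p(q(7)) = p(3) = 1, p(q(8)) = p(7) = 6, p(q(9)) = p(4) = 7.
Hence p ∘ q = [9 8 2 4 3 5 1 6 7].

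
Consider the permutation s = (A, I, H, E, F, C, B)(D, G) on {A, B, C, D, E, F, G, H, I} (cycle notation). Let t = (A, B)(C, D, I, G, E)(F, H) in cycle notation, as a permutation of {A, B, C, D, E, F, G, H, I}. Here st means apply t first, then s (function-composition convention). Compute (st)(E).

(st)(E) = s(t(E)). t(E) = C, then s(C) = B. So (st)(E) = B.

B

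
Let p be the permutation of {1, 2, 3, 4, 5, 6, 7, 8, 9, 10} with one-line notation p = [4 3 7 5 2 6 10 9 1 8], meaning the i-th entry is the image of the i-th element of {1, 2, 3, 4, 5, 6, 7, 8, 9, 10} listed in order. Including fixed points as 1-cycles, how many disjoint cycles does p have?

2

The cycle decomposition is (1 4 5 2 3 7 10 8 9)(6), which has 2 cycles (counting 1-cycles).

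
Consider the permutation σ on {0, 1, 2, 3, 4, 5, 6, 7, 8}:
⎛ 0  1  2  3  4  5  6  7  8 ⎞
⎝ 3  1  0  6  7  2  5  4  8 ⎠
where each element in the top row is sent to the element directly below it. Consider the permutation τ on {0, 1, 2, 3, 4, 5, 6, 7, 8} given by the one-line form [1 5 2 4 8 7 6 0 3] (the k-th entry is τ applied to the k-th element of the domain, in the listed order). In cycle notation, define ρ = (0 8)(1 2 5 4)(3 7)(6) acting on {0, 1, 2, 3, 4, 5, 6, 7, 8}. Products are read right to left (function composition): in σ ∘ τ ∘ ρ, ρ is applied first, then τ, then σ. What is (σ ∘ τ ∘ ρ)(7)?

Apply the permutations in order: ρ(7) = 3, then τ(3) = 4, then σ(4) = 7. So (σ ∘ τ ∘ ρ)(7) = 7.

7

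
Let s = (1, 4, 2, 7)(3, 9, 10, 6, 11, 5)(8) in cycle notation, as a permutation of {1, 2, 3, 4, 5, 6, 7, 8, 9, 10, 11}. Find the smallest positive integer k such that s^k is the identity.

12

The cycle type of s is (6, 4, 1).
The order is lcm(6, 4) = 12.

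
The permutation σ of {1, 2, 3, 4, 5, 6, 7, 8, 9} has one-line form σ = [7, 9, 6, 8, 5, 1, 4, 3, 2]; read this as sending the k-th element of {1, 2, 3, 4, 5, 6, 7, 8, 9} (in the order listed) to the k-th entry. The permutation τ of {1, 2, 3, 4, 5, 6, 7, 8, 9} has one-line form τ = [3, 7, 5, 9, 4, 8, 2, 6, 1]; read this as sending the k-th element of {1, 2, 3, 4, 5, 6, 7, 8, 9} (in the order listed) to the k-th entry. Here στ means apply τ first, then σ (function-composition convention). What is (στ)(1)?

6

τ(1) = 3, then σ(3) = 6; composing gives (στ)(1) = 6.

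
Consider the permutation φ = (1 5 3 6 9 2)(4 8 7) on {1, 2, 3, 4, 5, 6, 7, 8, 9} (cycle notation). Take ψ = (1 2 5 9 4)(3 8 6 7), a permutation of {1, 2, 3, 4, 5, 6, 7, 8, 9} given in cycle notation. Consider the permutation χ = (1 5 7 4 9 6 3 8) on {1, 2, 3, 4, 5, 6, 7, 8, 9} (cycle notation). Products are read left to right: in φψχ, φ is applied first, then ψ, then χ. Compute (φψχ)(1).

6

Chase 1: φ(1) = 5; ψ(5) = 9; χ(9) = 6. Hence (φψχ)(1) = 6.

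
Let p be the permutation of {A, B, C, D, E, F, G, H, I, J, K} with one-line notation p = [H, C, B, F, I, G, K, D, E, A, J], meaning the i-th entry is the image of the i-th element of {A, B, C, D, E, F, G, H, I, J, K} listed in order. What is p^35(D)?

D

Tracing D → F → … returns to D after 7 steps, so D lies in a 7-cycle (A H D F G K J).
Since the cycle has length 7, p^35 acts on it the same as p^0 (35 mod 7 = 0).
So p^35(D) = D.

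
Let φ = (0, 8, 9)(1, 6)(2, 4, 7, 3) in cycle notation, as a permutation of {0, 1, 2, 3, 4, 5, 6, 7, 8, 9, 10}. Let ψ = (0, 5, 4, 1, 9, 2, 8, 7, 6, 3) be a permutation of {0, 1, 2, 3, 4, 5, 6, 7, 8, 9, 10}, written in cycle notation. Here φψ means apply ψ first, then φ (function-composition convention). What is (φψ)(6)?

ψ(6) = 3, then φ(3) = 2; composing gives (φψ)(6) = 2.

2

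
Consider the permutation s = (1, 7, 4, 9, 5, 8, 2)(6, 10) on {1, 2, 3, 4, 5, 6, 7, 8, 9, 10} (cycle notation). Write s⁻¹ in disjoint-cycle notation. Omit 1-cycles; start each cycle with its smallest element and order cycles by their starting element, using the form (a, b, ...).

The inverse reverses each cycle.
Reversing each cycle of s and rotating so the smallest element leads gives (1, 2, 8, 5, 9, 4, 7)(6, 10).

(1, 2, 8, 5, 9, 4, 7)(6, 10)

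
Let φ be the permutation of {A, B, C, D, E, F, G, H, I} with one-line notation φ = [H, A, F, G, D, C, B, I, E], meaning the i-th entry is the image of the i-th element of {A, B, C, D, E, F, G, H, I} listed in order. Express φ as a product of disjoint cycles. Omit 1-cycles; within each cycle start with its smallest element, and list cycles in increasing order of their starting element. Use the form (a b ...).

Start at A and follow images: A → H → I → E → D → G → B → A, giving the cycle (A H I E D G B).
Continuing from each remaining unvisited element yields (A H I E D G B)(C F).

(A H I E D G B)(C F)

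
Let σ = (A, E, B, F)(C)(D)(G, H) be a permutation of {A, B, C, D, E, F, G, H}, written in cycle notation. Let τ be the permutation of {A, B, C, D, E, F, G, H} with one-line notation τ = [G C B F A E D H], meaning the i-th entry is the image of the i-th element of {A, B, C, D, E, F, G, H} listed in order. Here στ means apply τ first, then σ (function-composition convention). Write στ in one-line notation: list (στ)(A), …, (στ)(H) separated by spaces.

For each element, apply τ then σ: A → G → H; B → C → C; C → B → F; D → F → A; E → A → E; F → E → B; G → D → D; H → H → G.
Collecting the images, στ = [H C F A E B D G].

H C F A E B D G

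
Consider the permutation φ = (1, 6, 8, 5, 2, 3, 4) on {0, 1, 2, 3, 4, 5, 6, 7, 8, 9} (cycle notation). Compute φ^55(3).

3 lies in the 7-cycle (1, 6, 8, 5, 2, 3, 4).
On a 7-cycle, φ^7 is the identity, so φ^55 = φ^6 there (55 ≡ 6 mod 7).
Stepping 6 places around the cycle: 3 → 4 → 1 → 6 → 8 → 5 → 2.

2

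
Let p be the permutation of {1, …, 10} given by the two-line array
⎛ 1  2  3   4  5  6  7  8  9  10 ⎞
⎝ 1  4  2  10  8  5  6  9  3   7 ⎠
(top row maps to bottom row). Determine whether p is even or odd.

In disjoint-cycle form the cycle lengths are 9, 1.
A cycle of length ℓ contributes ℓ−1 transpositions, so p is a product of 8 transpositions — even.

even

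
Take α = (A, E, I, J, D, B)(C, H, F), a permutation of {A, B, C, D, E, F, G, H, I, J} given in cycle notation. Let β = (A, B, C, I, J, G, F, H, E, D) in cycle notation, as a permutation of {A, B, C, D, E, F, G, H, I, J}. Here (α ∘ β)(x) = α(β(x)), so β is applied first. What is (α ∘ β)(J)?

G

First apply β: β(J) = G, then α(G) = G. Thus (α ∘ β)(J) = G.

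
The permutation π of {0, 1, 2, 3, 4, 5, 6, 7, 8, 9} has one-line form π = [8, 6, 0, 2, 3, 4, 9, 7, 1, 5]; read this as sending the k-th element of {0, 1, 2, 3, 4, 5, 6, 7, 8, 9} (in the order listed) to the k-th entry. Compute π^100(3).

2

Tracing 3 → 2 → … returns to 3 after 9 steps, so 3 lies in a 9-cycle (0, 8, 1, 6, 9, 5, 4, 3, 2).
On a 9-cycle, π^9 is the identity, so π^100 = π^1 there (100 ≡ 1 mod 9).
Stepping 1 place around the cycle: 3 → 2.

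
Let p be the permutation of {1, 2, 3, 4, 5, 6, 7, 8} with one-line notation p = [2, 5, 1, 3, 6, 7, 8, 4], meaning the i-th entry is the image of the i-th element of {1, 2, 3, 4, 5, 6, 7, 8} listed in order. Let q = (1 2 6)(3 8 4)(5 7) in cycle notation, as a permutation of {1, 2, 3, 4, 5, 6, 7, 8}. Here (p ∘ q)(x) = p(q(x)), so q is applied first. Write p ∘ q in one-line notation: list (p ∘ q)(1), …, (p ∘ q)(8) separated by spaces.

5 7 4 1 8 2 6 3

For each element, apply q then p: 1 → 2 → 5; 2 → 6 → 7; 3 → 8 → 4; 4 → 3 → 1; 5 → 7 → 8; 6 → 1 → 2; 7 → 5 → 6; 8 → 4 → 3.
So p ∘ q in one-line form is 5 7 4 1 8 2 6 3.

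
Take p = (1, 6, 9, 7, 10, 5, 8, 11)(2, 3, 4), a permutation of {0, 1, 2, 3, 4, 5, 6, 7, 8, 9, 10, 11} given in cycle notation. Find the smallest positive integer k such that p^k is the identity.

24

The disjoint cycles have lengths 8, 3, 1.
The order of p is the least common multiple of its cycle lengths: lcm(8, 3) = 24.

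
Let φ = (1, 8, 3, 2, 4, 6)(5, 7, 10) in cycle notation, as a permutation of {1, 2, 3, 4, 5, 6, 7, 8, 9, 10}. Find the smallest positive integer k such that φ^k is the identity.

The disjoint cycles have lengths 6, 3, 1.
The order of φ is the least common multiple of its cycle lengths: lcm(6, 3) = 6.

6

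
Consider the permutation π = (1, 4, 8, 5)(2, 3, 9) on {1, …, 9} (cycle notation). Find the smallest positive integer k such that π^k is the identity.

12

The cycle type of π is (4, 3, 1, 1).
The order is lcm(4, 3) = 12.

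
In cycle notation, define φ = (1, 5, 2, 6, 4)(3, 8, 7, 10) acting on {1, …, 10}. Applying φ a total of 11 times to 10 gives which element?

10 lies in the 4-cycle (3, 8, 7, 10).
On a 4-cycle, φ^4 is the identity, so φ^11 = φ^3 there (11 ≡ 3 mod 4).
Stepping 3 places around the cycle: 10 → 3 → 8 → 7.

7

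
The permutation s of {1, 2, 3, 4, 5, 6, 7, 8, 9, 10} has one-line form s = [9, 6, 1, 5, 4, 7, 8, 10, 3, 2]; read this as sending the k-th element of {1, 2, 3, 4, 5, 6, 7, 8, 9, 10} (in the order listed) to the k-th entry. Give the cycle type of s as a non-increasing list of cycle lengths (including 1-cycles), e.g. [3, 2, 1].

The disjoint cycles are (1, 9, 3)(2, 6, 7, 8, 10)(4, 5), with lengths 5, 3, 2 in non-increasing order.

[5, 3, 2]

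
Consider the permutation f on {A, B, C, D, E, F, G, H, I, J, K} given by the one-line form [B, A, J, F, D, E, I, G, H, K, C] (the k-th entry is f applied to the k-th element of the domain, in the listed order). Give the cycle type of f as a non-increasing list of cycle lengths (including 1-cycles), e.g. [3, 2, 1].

The disjoint cycles are (A B)(C J K)(D F E)(G I H), with lengths 3, 3, 3, 2 in non-increasing order.

[3, 3, 3, 2]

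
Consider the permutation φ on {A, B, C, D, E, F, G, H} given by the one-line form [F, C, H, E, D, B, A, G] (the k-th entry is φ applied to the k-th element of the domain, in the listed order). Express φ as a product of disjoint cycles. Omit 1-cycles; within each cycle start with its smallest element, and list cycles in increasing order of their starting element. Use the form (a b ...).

From A: A → F → B → C → H → G → A, closing the cycle (A F B C H G).
Continuing from each remaining unvisited element yields (A F B C H G)(D E).

(A F B C H G)(D E)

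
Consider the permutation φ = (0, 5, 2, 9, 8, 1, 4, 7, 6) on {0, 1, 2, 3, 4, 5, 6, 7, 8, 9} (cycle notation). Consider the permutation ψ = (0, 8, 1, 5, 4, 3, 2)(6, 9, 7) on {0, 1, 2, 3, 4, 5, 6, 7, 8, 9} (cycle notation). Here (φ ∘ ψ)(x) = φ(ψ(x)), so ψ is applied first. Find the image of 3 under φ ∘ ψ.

9

ψ(3) = 2, then φ(2) = 9; composing gives (φ ∘ ψ)(3) = 9.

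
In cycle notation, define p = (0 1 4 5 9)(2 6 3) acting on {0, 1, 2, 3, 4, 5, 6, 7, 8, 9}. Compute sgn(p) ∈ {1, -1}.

1

The cycle lengths are 5, 3, 1, 1.
A cycle of length ℓ contributes ℓ−1 transpositions, so p is a product of 4 + 2 = 6 transpositions — even.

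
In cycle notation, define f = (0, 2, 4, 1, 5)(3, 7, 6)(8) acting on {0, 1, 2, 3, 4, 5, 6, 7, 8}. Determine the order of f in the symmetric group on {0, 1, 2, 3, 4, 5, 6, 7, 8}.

15

The cycle type of f is (5, 3, 1).
Since disjoint cycles commute, ord(f) = lcm(5, 3) = 15.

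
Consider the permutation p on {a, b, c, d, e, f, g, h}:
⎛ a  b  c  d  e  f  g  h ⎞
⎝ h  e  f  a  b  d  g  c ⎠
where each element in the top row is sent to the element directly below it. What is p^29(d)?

Tracing d → a → … returns to d after 5 steps, so d lies in a 5-cycle (a h c f d).
On a 5-cycle, p^5 is the identity, so p^29 = p^4 there (29 ≡ 4 mod 5).
Stepping 4 places around the cycle: d → a → h → c → f.

f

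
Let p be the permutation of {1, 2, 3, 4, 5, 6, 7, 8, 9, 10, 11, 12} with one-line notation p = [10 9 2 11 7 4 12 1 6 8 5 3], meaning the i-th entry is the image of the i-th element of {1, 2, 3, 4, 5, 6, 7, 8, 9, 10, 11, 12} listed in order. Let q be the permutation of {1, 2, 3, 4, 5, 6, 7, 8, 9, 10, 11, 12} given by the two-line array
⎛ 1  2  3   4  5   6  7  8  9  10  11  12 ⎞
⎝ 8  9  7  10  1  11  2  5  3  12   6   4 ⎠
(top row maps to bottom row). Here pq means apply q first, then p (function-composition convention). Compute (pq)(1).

1

First apply q: q(1) = 8, then p(8) = 1. Thus (pq)(1) = 1.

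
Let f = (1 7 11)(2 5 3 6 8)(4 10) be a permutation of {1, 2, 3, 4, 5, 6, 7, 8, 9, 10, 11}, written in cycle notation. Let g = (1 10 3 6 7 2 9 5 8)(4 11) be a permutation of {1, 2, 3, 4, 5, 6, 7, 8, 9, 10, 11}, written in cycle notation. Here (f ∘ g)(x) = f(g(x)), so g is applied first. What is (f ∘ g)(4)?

1

g(4) = 11, then f(11) = 1; composing gives (f ∘ g)(4) = 1.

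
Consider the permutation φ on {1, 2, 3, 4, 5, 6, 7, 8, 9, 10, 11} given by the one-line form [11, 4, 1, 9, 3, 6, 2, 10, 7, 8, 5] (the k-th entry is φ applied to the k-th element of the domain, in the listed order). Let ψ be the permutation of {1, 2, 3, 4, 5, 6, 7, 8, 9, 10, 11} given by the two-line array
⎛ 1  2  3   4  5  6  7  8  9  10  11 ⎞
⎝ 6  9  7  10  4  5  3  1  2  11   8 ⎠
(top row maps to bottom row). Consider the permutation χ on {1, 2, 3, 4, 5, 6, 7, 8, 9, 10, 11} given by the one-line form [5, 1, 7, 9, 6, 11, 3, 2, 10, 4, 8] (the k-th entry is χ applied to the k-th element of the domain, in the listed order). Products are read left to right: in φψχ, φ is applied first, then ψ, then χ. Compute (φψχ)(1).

2

Apply the permutations in order: φ(1) = 11, then ψ(11) = 8, then χ(8) = 2. So (φψχ)(1) = 2.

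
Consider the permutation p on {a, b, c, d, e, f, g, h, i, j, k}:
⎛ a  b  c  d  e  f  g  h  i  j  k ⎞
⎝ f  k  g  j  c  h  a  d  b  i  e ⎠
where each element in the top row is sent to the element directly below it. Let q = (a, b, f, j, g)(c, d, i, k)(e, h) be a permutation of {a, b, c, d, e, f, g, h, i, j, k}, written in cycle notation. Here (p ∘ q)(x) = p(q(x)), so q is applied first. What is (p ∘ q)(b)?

First apply q: q(b) = f, then p(f) = h. Thus (p ∘ q)(b) = h.

h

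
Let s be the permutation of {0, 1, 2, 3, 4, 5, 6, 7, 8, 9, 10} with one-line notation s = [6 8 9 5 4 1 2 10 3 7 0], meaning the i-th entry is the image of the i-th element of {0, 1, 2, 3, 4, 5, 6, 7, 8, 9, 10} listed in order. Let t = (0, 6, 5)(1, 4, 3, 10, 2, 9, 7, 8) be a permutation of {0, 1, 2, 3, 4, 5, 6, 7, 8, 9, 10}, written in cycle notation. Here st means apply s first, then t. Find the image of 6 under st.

9

First apply s: s(6) = 2, then t(2) = 9. Thus (st)(6) = 9.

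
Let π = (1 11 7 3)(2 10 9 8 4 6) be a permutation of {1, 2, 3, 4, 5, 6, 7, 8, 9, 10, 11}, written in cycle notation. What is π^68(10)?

8

10 lies in the 6-cycle (2 10 9 8 4 6).
Powers repeat with period 6 on this cycle, and 68 mod 6 = 2, so π^68(10) = π^2(10).
Stepping 2 places around the cycle: 10 → 9 → 8.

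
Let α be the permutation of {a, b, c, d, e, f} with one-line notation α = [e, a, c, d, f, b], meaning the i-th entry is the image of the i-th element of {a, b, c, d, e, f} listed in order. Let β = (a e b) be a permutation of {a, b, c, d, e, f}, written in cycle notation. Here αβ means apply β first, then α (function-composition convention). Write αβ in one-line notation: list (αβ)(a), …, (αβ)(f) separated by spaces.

f e c d a b

(αβ)(x) = α(β(x)). Computing each image: α(β(a)) = α(e) = f, α(β(b)) = α(a) = e, α(β(c)) = α(c) = c, α(β(d)) = α(d) = d, α(β(e)) = α(b) = a, α(β(f)) = α(f) = b.
Hence αβ = [f e c d a b].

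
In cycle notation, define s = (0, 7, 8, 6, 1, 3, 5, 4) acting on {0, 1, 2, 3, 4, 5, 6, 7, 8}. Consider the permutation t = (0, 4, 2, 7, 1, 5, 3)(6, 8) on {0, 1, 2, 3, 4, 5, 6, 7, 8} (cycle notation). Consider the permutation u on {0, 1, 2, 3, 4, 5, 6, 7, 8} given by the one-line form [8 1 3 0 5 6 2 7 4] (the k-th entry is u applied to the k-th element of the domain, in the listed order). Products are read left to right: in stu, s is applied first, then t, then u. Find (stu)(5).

Chase 5: s(5) = 4; t(4) = 2; u(2) = 3. Hence (stu)(5) = 3.

3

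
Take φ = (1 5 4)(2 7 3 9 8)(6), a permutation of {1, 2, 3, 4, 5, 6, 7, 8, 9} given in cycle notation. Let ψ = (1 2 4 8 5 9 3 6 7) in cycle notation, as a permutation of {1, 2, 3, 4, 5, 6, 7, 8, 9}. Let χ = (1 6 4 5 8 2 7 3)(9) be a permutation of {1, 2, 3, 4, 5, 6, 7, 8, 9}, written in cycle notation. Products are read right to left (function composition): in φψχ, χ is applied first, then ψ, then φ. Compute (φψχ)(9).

Chase 9: χ(9) = 9; ψ(9) = 3; φ(3) = 9. Hence (φψχ)(9) = 9.

9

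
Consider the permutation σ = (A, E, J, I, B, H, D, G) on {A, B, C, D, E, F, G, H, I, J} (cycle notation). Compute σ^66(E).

I

E lies in the 8-cycle (A, E, J, I, B, H, D, G).
Powers repeat with period 8 on this cycle, and 66 mod 8 = 2, so σ^66(E) = σ^2(E).
Advancing 2 steps from E: E → J → I.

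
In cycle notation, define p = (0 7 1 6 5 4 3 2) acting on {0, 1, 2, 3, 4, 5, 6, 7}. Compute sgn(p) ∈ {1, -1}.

The cycle lengths are 8.
A cycle is odd iff its length is even; p has 1 even-length cycle, so sgn(p) = (−1)^1 and p is odd.

-1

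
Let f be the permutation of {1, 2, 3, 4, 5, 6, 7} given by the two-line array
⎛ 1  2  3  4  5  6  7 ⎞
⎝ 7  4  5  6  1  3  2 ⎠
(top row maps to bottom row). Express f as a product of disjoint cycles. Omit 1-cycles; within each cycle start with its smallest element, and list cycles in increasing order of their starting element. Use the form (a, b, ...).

(1, 7, 2, 4, 6, 3, 5)

Iterating f from 1 gives 1 → 7 → 2 → 4 → 6 → 3 → 5 → 1; that is the 7-cycle (1, 7, 2, 4, 6, 3, 5).
Repeating from the next unused element and collecting all non-trivial cycles gives (1, 7, 2, 4, 6, 3, 5).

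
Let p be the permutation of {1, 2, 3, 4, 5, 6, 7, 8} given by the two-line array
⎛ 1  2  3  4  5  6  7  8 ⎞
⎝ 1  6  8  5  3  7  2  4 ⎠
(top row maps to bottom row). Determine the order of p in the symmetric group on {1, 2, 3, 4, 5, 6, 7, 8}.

12

The disjoint-cycle form of p has cycle lengths 4, 3, 1.
The order of p is the least common multiple of its cycle lengths: lcm(4, 3) = 12.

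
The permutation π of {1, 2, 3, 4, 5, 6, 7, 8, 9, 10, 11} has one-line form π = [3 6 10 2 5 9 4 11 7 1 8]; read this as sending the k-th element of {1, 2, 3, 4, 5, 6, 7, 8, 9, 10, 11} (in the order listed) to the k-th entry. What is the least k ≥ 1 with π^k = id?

30

Writing π as disjoint cycles, the cycle lengths are 5, 3, 2, 1.
Since disjoint cycles commute, ord(π) = lcm(5, 3, 2) = 30.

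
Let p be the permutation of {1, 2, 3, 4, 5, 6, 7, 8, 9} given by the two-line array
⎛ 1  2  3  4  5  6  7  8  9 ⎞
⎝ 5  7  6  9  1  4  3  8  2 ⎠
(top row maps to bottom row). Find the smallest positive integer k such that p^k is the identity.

6

Decomposing into disjoint cycles gives cycle lengths 6, 2, 1.
Since disjoint cycles commute, ord(p) = lcm(6, 2) = 6.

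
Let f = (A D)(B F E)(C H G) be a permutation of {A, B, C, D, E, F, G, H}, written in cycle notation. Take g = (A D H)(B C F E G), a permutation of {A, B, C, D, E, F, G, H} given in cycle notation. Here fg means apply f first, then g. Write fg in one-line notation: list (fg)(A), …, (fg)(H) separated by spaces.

(fg)(x) = g(f(x)). Computing each image: g(f(A)) = g(D) = H, g(f(B)) = g(F) = E, g(f(C)) = g(H) = A, g(f(D)) = g(A) = D, g(f(E)) = g(B) = C, g(f(F)) = g(E) = G, g(f(G)) = g(C) = F, g(f(H)) = g(G) = B.
Hence fg = [H E A D C G F B].

H E A D C G F B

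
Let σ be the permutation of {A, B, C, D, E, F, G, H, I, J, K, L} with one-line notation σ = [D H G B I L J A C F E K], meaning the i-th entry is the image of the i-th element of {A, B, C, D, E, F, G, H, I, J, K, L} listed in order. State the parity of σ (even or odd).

even

In disjoint-cycle form the cycle lengths are 8, 4.
A cycle of length ℓ contributes ℓ−1 transpositions, so σ is a product of 7 + 3 = 10 transpositions — even.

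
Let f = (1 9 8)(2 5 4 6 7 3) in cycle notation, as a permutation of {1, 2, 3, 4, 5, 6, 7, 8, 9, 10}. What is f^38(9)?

9 lies in the 3-cycle (1 9 8).
On a 3-cycle, f^3 is the identity, so f^38 = f^2 there (38 ≡ 2 mod 3).
Advancing 2 steps from 9: 9 → 8 → 1.

1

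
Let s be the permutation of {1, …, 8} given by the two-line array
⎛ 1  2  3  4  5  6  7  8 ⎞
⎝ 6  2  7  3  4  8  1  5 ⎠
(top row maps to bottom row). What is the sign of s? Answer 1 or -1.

1

In disjoint-cycle form the cycle lengths are 7, 1.
A cycle is odd iff its length is even; s has 0 even-length cycles, so sgn(s) = (−1)^0 and s is even.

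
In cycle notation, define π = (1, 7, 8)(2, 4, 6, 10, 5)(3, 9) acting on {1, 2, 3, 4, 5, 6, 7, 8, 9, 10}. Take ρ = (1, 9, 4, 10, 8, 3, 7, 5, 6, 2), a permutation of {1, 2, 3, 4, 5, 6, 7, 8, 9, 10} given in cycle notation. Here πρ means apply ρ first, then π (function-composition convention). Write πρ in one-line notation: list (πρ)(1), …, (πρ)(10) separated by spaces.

3 7 8 5 10 4 2 9 6 1

(πρ)(x) = π(ρ(x)). Computing each image: π(ρ(1)) = π(9) = 3, π(ρ(2)) = π(1) = 7, π(ρ(3)) = π(7) = 8, π(ρ(4)) = π(10) = 5, π(ρ(5)) = π(6) = 10, π(ρ(6)) = π(2) = 4, π(ρ(7)) = π(5) = 2, π(ρ(8)) = π(3) = 9, π(ρ(9)) = π(4) = 6, π(ρ(10)) = π(8) = 1.
Hence πρ = [3 7 8 5 10 4 2 9 6 1].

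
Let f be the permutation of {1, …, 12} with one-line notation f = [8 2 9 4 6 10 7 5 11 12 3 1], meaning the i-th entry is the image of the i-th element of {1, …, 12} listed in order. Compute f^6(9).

Tracing 9 → 11 → … returns to 9 after 3 steps, so 9 lies in a 3-cycle (3 9 11).
Since the cycle has length 3, f^6 acts on it the same as f^0 (6 mod 3 = 0).
So f^6(9) = 9.

9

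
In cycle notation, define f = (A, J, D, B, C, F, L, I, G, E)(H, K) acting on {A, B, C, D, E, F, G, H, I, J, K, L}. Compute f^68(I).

F

I lies in the 10-cycle (A, J, D, B, C, F, L, I, G, E).
On a 10-cycle, f^10 is the identity, so f^68 = f^8 there (68 ≡ 8 mod 10).
Stepping 8 places around the cycle: I → G → E → A → J → D → B → C → F.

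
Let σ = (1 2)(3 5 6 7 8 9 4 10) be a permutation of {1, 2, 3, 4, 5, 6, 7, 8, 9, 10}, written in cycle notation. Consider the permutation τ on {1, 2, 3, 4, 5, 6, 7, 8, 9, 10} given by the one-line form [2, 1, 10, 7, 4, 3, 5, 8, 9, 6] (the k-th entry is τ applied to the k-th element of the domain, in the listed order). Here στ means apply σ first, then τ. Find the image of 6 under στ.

5

First apply σ: σ(6) = 7, then τ(7) = 5. Thus (στ)(6) = 5.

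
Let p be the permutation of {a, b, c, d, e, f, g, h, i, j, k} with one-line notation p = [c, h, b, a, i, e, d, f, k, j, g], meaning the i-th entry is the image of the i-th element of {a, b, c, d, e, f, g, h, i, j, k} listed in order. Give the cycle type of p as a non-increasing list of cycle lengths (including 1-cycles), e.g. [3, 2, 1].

[10, 1]

The disjoint cycles are (a, c, b, h, f, e, i, k, g, d)(j), with lengths 10, 1 in non-increasing order.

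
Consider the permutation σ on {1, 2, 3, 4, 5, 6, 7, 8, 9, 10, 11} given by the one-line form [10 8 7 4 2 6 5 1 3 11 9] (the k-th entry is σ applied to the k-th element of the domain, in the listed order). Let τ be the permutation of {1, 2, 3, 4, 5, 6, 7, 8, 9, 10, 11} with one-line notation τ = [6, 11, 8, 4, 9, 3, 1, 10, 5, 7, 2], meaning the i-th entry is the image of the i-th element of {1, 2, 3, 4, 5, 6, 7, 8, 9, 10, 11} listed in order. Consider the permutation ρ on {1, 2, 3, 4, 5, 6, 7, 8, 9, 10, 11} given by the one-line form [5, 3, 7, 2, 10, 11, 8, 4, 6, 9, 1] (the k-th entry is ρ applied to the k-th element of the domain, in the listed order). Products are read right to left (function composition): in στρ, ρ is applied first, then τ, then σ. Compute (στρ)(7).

Chase 7: ρ(7) = 8; τ(8) = 10; σ(10) = 11. Hence (στρ)(7) = 11.

11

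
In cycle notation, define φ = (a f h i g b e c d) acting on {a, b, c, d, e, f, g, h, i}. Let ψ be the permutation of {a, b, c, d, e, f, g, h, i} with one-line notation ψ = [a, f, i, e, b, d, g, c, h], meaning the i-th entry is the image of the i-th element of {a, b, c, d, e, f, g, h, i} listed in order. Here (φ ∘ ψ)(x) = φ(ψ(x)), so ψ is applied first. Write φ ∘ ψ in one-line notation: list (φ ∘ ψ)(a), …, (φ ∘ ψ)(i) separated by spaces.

f h g c e a b d i

Chase each element through ψ then φ: a → a → f; b → f → h; c → i → g; d → e → c; e → b → e; f → d → a; g → g → b; h → c → d; i → h → i.
Collecting the images, φ ∘ ψ = [f h g c e a b d i].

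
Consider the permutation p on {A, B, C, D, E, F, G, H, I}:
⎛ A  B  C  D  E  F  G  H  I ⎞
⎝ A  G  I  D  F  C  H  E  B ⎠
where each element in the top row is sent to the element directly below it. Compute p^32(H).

Tracing H → E → … returns to H after 7 steps, so H lies in a 7-cycle (B, G, H, E, F, C, I).
On a 7-cycle, p^7 is the identity, so p^32 = p^4 there (32 ≡ 4 mod 7).
Advancing 4 steps from H: H → E → F → C → I.

I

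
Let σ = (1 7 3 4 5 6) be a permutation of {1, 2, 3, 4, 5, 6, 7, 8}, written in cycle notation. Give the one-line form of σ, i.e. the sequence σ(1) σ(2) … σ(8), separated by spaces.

Image by image: 1→7, 2→2, 3→4, 4→5, 5→6, 6→1, 7→3, 8→8.
Listing these in domain order gives 7 2 4 5 6 1 3 8.

7 2 4 5 6 1 3 8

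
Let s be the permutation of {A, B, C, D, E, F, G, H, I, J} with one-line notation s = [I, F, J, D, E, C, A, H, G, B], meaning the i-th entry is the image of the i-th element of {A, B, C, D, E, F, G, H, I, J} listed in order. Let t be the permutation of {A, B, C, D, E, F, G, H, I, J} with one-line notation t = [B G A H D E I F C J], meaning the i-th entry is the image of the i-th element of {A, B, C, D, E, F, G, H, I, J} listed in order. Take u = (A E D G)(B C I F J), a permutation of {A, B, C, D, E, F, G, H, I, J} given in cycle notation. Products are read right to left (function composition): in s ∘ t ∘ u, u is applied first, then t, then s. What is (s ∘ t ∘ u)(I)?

E

(s ∘ t ∘ u)(I) = s(t(u(I))). u(I) = F, then t(F) = E, then s(E) = E, so the result is E.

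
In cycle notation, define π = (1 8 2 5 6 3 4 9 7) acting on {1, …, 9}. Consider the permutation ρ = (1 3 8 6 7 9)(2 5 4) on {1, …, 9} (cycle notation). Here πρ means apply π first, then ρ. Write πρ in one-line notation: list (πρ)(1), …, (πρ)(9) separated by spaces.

6 4 2 1 7 8 3 5 9

For each element, apply π then ρ: 1 → 8 → 6; 2 → 5 → 4; 3 → 4 → 2; 4 → 9 → 1; 5 → 6 → 7; 6 → 3 → 8; 7 → 1 → 3; 8 → 2 → 5; 9 → 7 → 9.
Collecting the images, πρ = [6 4 2 1 7 8 3 5 9].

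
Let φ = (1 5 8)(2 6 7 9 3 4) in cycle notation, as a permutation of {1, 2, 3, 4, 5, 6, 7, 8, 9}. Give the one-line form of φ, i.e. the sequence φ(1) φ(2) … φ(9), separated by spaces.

Image by image: 1→5, 2→6, 3→4, 4→2, 5→8, 6→7, 7→9, 8→1, 9→3.
So the one-line form is 5 6 4 2 8 7 9 1 3.

5 6 4 2 8 7 9 1 3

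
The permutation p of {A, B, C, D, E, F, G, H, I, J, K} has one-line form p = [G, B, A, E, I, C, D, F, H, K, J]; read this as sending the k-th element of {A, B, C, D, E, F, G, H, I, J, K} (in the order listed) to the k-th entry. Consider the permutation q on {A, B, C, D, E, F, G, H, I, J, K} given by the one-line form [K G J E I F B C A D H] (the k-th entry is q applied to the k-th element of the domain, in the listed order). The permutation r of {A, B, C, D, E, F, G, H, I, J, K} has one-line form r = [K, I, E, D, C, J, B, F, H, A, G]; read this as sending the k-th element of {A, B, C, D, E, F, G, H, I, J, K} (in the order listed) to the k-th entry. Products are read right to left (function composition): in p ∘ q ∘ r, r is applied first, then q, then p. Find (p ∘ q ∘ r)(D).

Chase D: r(D) = D; q(D) = E; p(E) = I. Hence (p ∘ q ∘ r)(D) = I.

I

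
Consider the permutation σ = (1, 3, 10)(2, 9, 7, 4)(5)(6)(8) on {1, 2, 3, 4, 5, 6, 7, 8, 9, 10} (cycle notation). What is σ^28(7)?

7 lies in the 4-cycle (2, 9, 7, 4).
Powers repeat with period 4 on this cycle, and 28 mod 4 = 0, so σ^28(7) = σ^0(7).
So σ^28(7) = 7.

7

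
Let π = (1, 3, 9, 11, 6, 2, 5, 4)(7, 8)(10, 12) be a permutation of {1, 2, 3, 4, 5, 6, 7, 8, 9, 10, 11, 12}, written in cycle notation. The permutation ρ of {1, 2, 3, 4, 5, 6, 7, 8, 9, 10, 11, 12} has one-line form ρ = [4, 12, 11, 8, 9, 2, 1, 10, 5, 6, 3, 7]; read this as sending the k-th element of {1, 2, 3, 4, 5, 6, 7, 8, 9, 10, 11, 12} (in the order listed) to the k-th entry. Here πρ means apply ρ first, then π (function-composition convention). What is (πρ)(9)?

4

(πρ)(9) = π(ρ(9)). ρ(9) = 5, then π(5) = 4. So (πρ)(9) = 4.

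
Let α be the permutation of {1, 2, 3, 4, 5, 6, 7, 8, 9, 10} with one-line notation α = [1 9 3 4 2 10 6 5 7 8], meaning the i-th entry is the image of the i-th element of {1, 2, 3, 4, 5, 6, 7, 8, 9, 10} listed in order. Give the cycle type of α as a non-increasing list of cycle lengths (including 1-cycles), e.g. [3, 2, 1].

[7, 1, 1, 1]

The disjoint cycles are (1)(2, 9, 7, 6, 10, 8, 5)(3)(4), with lengths 7, 1, 1, 1 in non-increasing order.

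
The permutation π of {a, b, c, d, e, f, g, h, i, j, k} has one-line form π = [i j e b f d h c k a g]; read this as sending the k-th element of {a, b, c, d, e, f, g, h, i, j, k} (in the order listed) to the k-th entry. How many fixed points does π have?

0

No element satisfies π(x) = x, so there are 0 fixed points.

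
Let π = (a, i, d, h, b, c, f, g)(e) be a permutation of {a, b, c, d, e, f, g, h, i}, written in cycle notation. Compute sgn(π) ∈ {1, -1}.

The cycle lengths are 8, 1.
A cycle is odd iff its length is even; π has 1 even-length cycle, so sgn(π) = (−1)^1 and π is odd.

-1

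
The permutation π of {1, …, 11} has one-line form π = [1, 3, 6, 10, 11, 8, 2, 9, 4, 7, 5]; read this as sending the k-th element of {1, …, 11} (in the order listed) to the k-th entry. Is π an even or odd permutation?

In disjoint-cycle form the cycle lengths are 8, 2, 1.
A cycle is odd iff its length is even; π has 2 even-length cycles, so sgn(π) = (−1)^2 and π is even.

even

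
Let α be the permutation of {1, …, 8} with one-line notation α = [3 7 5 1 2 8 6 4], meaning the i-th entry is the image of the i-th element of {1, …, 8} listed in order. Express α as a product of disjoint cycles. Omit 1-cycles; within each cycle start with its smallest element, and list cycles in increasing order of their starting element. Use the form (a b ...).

Iterating α from 1 gives 1 → 3 → 5 → 2 → 7 → 6 → 8 → 4 → 1; that is the 8-cycle (1 3 5 2 7 6 8 4).
Repeating from the next unused element and collecting all non-trivial cycles gives (1 3 5 2 7 6 8 4).

(1 3 5 2 7 6 8 4)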